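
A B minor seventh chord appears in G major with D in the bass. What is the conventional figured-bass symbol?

D is the third of B minor seventh, so the chord is in first inversion.
A seventh chord in first inversion is figured 6/5/3, conventionally abbreviated 6/5.

6/5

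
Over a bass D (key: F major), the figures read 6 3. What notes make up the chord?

A third above D in this key is F.
A sixth above D in this key is Bb.
Together with the bass D, this spells Bb major in first inversion.

D, F, Bb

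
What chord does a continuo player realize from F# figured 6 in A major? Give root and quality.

The figures 6 indicate a triad in first inversion.
In first inversion the root lies a sixth above the bass: a sixth above F# in A major is D.
The chord tones are F#, A, D, giving D major.

D major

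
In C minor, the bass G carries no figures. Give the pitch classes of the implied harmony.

An unfigured bass implies 5/3.
A third above G in this key is Bb.
A fifth above G in this key is D.
Together with the bass G, this spells G minor in root position.

G, Bb, D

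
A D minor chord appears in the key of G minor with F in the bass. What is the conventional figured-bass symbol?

F is the third of D minor, so the chord is in first inversion.
A triad in first inversion is figured 6/3, conventionally abbreviated 6.

6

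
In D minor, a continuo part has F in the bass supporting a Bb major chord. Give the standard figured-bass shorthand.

F is the fifth of Bb major, so the chord is in second inversion.
A triad in second inversion is figured 6/4, conventionally abbreviated 6/4.

6/4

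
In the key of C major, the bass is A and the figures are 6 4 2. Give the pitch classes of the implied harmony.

A, B, D, F

A second above A in this key is B.
A fourth above A in this key is D.
A sixth above A in this key is F.
Together with the bass A, this spells B half-diminished seventh in third inversion.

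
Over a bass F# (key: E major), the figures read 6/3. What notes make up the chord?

A third above F# in this key is A.
A sixth above F# in this key is D#.
Together with the bass F#, this spells D# diminished in first inversion.

F#, A, D#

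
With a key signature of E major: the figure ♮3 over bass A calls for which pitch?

C

Counting 2 letter steps above A lands on C; in E major, that letter is C#.
The ♮3 figure makes it natural, giving C.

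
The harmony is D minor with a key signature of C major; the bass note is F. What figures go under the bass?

F is the third of D minor, so the chord is in first inversion.
A triad in first inversion is figured 6/3, conventionally abbreviated 6.

6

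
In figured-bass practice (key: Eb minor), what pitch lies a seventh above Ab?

Gb

Counting 6 letter steps above Ab lands on G; in Eb minor, that letter is Gb.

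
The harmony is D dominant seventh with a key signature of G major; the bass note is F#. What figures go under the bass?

F# is the third of D dominant seventh, so the chord is in first inversion.
A seventh chord in first inversion is figured 6/5/3, conventionally abbreviated 6/5.

6/5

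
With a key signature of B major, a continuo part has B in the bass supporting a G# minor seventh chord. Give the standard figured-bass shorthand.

B is the third of G# minor seventh, so the chord is in first inversion.
A seventh chord in first inversion is figured 6/5/3, conventionally abbreviated 6/5.

6/5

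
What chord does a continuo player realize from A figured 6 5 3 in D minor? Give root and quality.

F major seventh

The figures 6 5 3 indicate a seventh chord in first inversion.
In first inversion the root lies a sixth above the bass: a sixth above A in D minor is F.
The chord tones are A, C, E, F, giving F major seventh.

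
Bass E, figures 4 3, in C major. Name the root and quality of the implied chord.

A minor seventh

The figures 4 3 indicate a seventh chord in second inversion.
In second inversion the root lies a fourth above the bass: a fourth above E in C major is A.
The chord tones are E, G, A, C, giving A minor seventh.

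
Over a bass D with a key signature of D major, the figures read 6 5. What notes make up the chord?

D, F#, A, B

The written figures 6 5 are shorthand for 6/5/3: the 3 is implied.
A third above D in this key is F#.
A fifth above D in this key is A.
A sixth above D in this key is B.
Together with the bass D, this spells B minor seventh in first inversion.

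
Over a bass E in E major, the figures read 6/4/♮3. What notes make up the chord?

A third above E in this key is G#, made natural (G) by the ♮ figure.
A fourth above E in this key is A.
A sixth above E in this key is C#.
Together with the bass E, this spells A dominant seventh in second inversion.

E, G, A, C#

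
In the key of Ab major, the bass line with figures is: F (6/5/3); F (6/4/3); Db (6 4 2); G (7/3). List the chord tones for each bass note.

F, Ab, C, Db | F, Ab, Bb, Db | Db, Eb, G, Bb | G, Bb, Db, F

F (6/5/3): F, Ab, C, Db.
F (6/4/3): F, Ab, Bb, Db.
Db (6/4/2): Db, Eb, G, Bb.
G (7/5/3): G, Bb, Db, F.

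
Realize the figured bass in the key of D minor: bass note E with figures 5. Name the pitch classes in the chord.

E, G, Bb

The written figures 5 are shorthand for 5/3: the 3 is implied.
A third above E in this key is G.
A fifth above E in this key is Bb.
Together with the bass E, this spells E diminished in root position.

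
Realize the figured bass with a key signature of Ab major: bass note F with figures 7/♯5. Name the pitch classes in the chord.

The written figures 7/♯5 are shorthand for 7/5/3: the 3 is implied.
A third above F in this key is Ab.
A fifth above F in this key is C, raised to C# by the sharp.
A seventh above F in this key is Eb.

F, Ab, C#, Eb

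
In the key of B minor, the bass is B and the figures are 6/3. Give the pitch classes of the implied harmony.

A third above B in this key is D.
A sixth above B in this key is G.
Together with the bass B, this spells G major in first inversion.

B, D, G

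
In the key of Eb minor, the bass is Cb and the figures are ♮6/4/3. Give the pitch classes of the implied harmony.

A third above Cb in this key is Eb.
A fourth above Cb in this key is F.
A sixth above Cb in this key is Ab, made natural (A) by the ♮ figure.

Cb, Eb, F, A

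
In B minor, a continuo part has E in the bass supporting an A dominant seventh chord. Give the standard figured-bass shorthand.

E is the fifth of A dominant seventh, so the chord is in second inversion.
A seventh chord in second inversion is figured 6/4/3, conventionally abbreviated 4/3.

4/3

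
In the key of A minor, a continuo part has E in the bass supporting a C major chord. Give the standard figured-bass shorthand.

E is the third of C major, so the chord is in first inversion.
A triad in first inversion is figured 6/3, conventionally abbreviated 6.

6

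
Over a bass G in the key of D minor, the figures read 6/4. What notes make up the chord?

A fourth above G in this key is C.
A sixth above G in this key is E.
Together with the bass G, this spells C major in second inversion.

G, C, E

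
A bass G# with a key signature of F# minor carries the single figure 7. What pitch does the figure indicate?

F#

Counting 6 letter steps above G# lands on F; in F# minor, that letter is F#.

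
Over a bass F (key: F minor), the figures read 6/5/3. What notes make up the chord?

F, Ab, C, Db

A third above F in this key is Ab.
A fifth above F in this key is C.
A sixth above F in this key is Db.
Together with the bass F, this spells Db major seventh in first inversion.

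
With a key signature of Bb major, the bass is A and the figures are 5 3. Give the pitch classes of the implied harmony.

A, C, Eb

A third above A in this key is C.
A fifth above A in this key is Eb.
Together with the bass A, this spells A diminished in root position.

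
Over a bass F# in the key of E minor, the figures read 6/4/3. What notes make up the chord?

A third above F# in this key is A.
A fourth above F# in this key is B.
A sixth above F# in this key is D.
Together with the bass F#, this spells B minor seventh in second inversion.

F#, A, B, D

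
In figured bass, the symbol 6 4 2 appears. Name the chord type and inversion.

Intervals of 6/4/2 above the bass form a seventh chord; the bass is the seventh, so this is third inversion.

seventh chord, third inversion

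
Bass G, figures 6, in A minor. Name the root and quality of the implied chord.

E minor

The figures 6 indicate a triad in first inversion.
In first inversion the root lies a sixth above the bass: a sixth above G in A minor is E.
The chord tones are G, B, E, giving E minor.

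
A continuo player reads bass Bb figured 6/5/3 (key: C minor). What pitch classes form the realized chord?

Bb, D, F, G

A third above Bb in this key is D.
A fifth above Bb in this key is F.
A sixth above Bb in this key is G.
Together with the bass Bb, this spells G minor seventh in first inversion.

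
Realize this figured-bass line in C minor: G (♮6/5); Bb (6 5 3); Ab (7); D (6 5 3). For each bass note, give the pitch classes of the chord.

G, Bb, D, E | Bb, D, F, G | Ab, C, Eb, G | D, F, Ab, Bb

G (♮6/5/3): G, Bb, D, E.
Bb (6/5/3): Bb, D, F, G.
Ab (7/5/3): Ab, C, Eb, G.
D (6/5/3): D, F, Ab, Bb.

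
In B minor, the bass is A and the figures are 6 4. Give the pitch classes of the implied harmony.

A, D, F#

A fourth above A in this key is D.
A sixth above A in this key is F#.
Together with the bass A, this spells D major in second inversion.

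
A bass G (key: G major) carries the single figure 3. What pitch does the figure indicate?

B

Counting 2 letter steps above G lands on B; in G major, that letter is B.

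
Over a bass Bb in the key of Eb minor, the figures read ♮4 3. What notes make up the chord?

Bb, Db, E, Gb

The written figures ♮4 3 are shorthand for 6/4/3: the 6 is implied.
A third above Bb in this key is Db.
A fourth above Bb in this key is Eb, made natural (E) by the ♮ figure.
A sixth above Bb in this key is Gb.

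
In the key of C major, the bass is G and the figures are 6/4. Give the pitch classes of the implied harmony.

G, C, E

A fourth above G in this key is C.
A sixth above G in this key is E.
Together with the bass G, this spells C major in second inversion.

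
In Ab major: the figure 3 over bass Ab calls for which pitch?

C

Counting 2 letter steps above Ab lands on C; in Ab major, that letter is C.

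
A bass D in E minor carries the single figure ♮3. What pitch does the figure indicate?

F

Counting 2 letter steps above D lands on F; in E minor, that letter is F#.
The ♮3 figure makes it natural, giving F.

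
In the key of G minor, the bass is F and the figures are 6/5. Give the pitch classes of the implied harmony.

The written figures 6/5 are shorthand for 6/5/3: the 3 is implied.
A third above F in this key is A.
A fifth above F in this key is C.
A sixth above F in this key is D.
Together with the bass F, this spells D minor seventh in first inversion.

F, A, C, D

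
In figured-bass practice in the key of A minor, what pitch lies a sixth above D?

Counting 5 letter steps above D lands on B; in A minor, that letter is B.

B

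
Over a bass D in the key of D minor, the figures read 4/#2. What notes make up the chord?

The written figures 4/#2 are shorthand for 6/4/2: the 6 is implied.
A second above D in this key is E, raised to E# by the sharp.
A fourth above D in this key is G.
A sixth above D in this key is Bb.

D, E#, G, Bb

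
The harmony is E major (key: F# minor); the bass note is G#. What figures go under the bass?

6

G# is the third of E major, so the chord is in first inversion.
A triad in first inversion is figured 6/3, conventionally abbreviated 6.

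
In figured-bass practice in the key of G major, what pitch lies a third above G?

Counting 2 letter steps above G lands on B; in G major, that letter is B.

B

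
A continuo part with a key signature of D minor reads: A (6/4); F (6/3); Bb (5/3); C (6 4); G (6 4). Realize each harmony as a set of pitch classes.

A, D, F | F, A, D | Bb, D, F | C, F, A | G, C, E

A (6/4): A, D, F.
F (6/3): F, A, D.
Bb (5/3): Bb, D, F.
C (6/4): C, F, A.
G (6/4): G, C, E.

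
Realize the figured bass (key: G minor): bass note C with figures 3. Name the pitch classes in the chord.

The written figures 3 are shorthand for 5/3: the 5 is implied.
A third above C in this key is Eb.
A fifth above C in this key is G.
Together with the bass C, this spells C minor in root position.

C, Eb, G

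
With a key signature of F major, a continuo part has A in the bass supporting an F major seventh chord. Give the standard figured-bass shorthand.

A is the third of F major seventh, so the chord is in first inversion.
A seventh chord in first inversion is figured 6/5/3, conventionally abbreviated 6/5.

6/5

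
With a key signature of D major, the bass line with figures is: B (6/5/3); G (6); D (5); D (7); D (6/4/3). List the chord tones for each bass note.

B, D, F#, G | G, B, E | D, F#, A | D, F#, A, C# | D, F#, G, B

B (6/5/3): B, D, F#, G.
G (6/3): G, B, E.
D (5/3): D, F#, A.
D (7/5/3): D, F#, A, C#.
D (6/4/3): D, F#, G, B.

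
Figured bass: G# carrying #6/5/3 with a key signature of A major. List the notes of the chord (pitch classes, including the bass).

A third above G# in this key is B.
A fifth above G# in this key is D.
A sixth above G# in this key is E, raised to E# by the sharp.
Together with the bass G#, this spells E# diminished seventh in first inversion.

G#, B, D, E#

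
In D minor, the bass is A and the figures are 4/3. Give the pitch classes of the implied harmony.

A, C, D, F

The written figures 4/3 are shorthand for 6/4/3: the 6 is implied.
A third above A in this key is C.
A fourth above A in this key is D.
A sixth above A in this key is F.
Together with the bass A, this spells D minor seventh in second inversion.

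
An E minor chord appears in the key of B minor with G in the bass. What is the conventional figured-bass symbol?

6

G is the third of E minor, so the chord is in first inversion.
A triad in first inversion is figured 6/3, conventionally abbreviated 6.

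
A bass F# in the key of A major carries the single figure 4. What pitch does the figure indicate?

B

Counting 3 letter steps above F# lands on B; in A major, that letter is B.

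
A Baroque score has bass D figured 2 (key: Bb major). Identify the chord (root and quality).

Eb major seventh

The figures 2 indicate a seventh chord in third inversion.
In third inversion the root lies a second above the bass: a second above D in Bb major is Eb.
The chord tones are D, Eb, G, Bb, giving Eb major seventh.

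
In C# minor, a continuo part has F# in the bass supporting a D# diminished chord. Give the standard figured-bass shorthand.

6

F# is the third of D# diminished, so the chord is in first inversion.
A triad in first inversion is figured 6/3, conventionally abbreviated 6.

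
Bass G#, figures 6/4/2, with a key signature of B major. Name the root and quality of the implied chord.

The figures 6/4/2 indicate a seventh chord in third inversion.
In third inversion the root lies a second above the bass: a second above G# in B major is A#.
The chord tones are G#, A#, C#, E, giving A# half-diminished seventh.

A# half-diminished seventh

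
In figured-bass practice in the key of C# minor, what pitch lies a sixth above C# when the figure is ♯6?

Counting 5 letter steps above C# lands on A; in C# minor, that letter is A.
The #6 figure raises it a semitone, giving A#.

A#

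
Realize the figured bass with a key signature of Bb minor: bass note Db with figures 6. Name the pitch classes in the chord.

Db, F, Bb

The written figures 6 are shorthand for 6/3: the 3 is implied.
A third above Db in this key is F.
A sixth above Db in this key is Bb.
Together with the bass Db, this spells Bb minor in first inversion.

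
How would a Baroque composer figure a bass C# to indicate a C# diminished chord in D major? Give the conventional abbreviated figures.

no figures

C# is the root of C# diminished, so the chord is in root position.
A triad in root position is figured 5/3, conventionally abbreviated (no figures — root-position triad).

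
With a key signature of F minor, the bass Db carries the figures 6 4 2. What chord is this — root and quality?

The figures 6 4 2 indicate a seventh chord in third inversion.
In third inversion the root lies a second above the bass: a second above Db in F minor is Eb.
The chord tones are Db, Eb, G, Bb, giving Eb dominant seventh.

Eb dominant seventh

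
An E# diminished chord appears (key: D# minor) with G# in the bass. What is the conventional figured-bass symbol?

G# is the third of E# diminished, so the chord is in first inversion.
A triad in first inversion is figured 6/3, conventionally abbreviated 6.

6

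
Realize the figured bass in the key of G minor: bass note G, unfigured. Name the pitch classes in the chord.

An unfigured bass implies 5/3.
A third above G in this key is Bb.
A fifth above G in this key is D.
Together with the bass G, this spells G minor in root position.

G, Bb, D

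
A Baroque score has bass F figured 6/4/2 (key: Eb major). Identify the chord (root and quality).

The figures 6/4/2 indicate a seventh chord in third inversion.
In third inversion the root lies a second above the bass: a second above F in Eb major is G.
The chord tones are F, G, Bb, D, giving G minor seventh.

G minor seventh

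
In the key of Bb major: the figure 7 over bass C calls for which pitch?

Bb

Counting 6 letter steps above C lands on B; in Bb major, that letter is Bb.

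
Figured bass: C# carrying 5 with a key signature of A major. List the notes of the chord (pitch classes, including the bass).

C#, E, G#

The written figures 5 are shorthand for 5/3: the 3 is implied.
A third above C# in this key is E.
A fifth above C# in this key is G#.
Together with the bass C#, this spells C# minor in root position.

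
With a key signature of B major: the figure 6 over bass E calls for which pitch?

Counting 5 letter steps above E lands on C; in B major, that letter is C#.

C#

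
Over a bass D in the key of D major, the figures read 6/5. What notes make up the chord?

The written figures 6/5 are shorthand for 6/5/3: the 3 is implied.
A third above D in this key is F#.
A fifth above D in this key is A.
A sixth above D in this key is B.
Together with the bass D, this spells B minor seventh in first inversion.

D, F#, A, B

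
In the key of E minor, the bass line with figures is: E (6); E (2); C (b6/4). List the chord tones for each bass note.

E (6/3): E, G, C.
E (6/4/2): E, F#, A, C.
C (b6/4): C, F#, Ab.

E, G, C | E, F#, A, C | C, F#, Ab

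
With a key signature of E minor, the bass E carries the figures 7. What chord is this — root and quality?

E minor seventh

The figures 7 indicate a seventh chord in root position.
In root position the bass is the root, so the root is E.
The chord tones are E, G, B, D, giving E minor seventh.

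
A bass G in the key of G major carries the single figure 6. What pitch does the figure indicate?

E

Counting 5 letter steps above G lands on E; in G major, that letter is E.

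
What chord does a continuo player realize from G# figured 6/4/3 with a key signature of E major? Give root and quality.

The figures 6/4/3 indicate a seventh chord in second inversion.
In second inversion the root lies a fourth above the bass: a fourth above G# in E major is C#.
The chord tones are G#, B, C#, E, giving C# minor seventh.

C# minor seventh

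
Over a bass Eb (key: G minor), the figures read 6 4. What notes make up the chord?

A fourth above Eb in this key is A.
A sixth above Eb in this key is C.
Together with the bass Eb, this spells A diminished in second inversion.

Eb, A, C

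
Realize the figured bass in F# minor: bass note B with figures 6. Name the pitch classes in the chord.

B, D, G#

The written figures 6 are shorthand for 6/3: the 3 is implied.
A third above B in this key is D.
A sixth above B in this key is G#.
Together with the bass B, this spells G# diminished in first inversion.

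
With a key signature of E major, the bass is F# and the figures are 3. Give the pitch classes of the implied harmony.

F#, A, C#

The written figures 3 are shorthand for 5/3: the 5 is implied.
A third above F# in this key is A.
A fifth above F# in this key is C#.
Together with the bass F#, this spells F# minor in root position.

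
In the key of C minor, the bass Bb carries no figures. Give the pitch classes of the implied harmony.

An unfigured bass implies 5/3.
A third above Bb in this key is D.
A fifth above Bb in this key is F.
Together with the bass Bb, this spells Bb major in root position.

Bb, D, F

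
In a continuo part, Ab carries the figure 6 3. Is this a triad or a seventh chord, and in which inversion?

triad, first inversion

Intervals of 6/3 above the bass form a triad; the bass is the third, so this is first inversion.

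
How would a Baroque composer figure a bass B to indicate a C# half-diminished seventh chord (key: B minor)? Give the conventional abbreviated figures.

4/2

B is the seventh of C# half-diminished seventh, so the chord is in third inversion.
A seventh chord in third inversion is figured 6/4/2, conventionally abbreviated 4/2.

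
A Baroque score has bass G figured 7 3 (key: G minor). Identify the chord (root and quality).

G minor seventh

The figures 7 3 indicate a seventh chord in root position.
In root position the bass is the root, so the root is G.
The chord tones are G, Bb, D, F, giving G minor seventh.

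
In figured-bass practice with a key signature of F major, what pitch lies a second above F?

G

Counting 1 letter step above F lands on G; in F major, that letter is G.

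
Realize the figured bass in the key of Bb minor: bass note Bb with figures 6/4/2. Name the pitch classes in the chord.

Bb, C, Eb, Gb

A second above Bb in this key is C.
A fourth above Bb in this key is Eb.
A sixth above Bb in this key is Gb.
Together with the bass Bb, this spells C half-diminished seventh in third inversion.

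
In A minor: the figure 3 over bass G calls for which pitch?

Counting 2 letter steps above G lands on B; in A minor, that letter is B.

B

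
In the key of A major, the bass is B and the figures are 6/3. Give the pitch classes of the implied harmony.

A third above B in this key is D.
A sixth above B in this key is G#.
Together with the bass B, this spells G# diminished in first inversion.

B, D, G#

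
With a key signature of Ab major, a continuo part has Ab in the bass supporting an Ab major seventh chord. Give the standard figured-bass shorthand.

7

Ab is the root of Ab major seventh, so the chord is in root position.
A seventh chord in root position is figured 7/5/3, conventionally abbreviated 7.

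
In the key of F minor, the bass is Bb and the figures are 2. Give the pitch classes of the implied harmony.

Bb, C, Eb, G

The written figures 2 are shorthand for 6/4/2: the 6/4 are implied.
A second above Bb in this key is C.
A fourth above Bb in this key is Eb.
A sixth above Bb in this key is G.
Together with the bass Bb, this spells C minor seventh in third inversion.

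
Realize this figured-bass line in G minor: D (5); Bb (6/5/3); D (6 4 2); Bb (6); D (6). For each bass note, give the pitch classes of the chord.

D (5/3): D, F, A.
Bb (6/5/3): Bb, D, F, G.
D (6/4/2): D, Eb, G, Bb.
Bb (6/3): Bb, D, G.
D (6/3): D, F, Bb.

D, F, A | Bb, D, F, G | D, Eb, G, Bb | Bb, D, G | D, F, Bb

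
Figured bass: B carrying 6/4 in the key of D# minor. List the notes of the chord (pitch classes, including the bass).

B, E#, G#

A fourth above B in this key is E#.
A sixth above B in this key is G#.
Together with the bass B, this spells E# diminished in second inversion.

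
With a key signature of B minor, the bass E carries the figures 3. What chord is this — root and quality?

E minor

The figures 3 indicate a triad in root position.
In root position the bass is the root, so the root is E.
The chord tones are E, G, B, giving E minor.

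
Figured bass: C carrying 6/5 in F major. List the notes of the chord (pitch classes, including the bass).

C, E, G, A

The written figures 6/5 are shorthand for 6/5/3: the 3 is implied.
A third above C in this key is E.
A fifth above C in this key is G.
A sixth above C in this key is A.
Together with the bass C, this spells A minor seventh in first inversion.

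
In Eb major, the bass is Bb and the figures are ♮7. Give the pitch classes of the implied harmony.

Bb, D, F, A

The written figures ♮7 are shorthand for 7/5/3: the 5/3 are implied.
A third above Bb in this key is D.
A fifth above Bb in this key is F.
A seventh above Bb in this key is Ab, made natural (A) by the ♮ figure.
Together with the bass Bb, this spells Bb major seventh in root position.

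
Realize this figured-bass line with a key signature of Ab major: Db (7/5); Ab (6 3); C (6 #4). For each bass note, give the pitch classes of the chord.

Db, F, Ab, C | Ab, C, F | C, F#, Ab

Db (7/5/3): Db, F, Ab, C.
Ab (6/3): Ab, C, F.
C (6/#4): C, F#, Ab.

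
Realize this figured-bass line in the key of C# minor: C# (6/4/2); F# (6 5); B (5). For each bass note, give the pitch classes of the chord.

C# (6/4/2): C#, D#, F#, A.
F# (6/5/3): F#, A, C#, D#.
B (5/3): B, D#, F#.

C#, D#, F#, A | F#, A, C#, D# | B, D#, F#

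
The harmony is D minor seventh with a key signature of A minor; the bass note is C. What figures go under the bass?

4/2

C is the seventh of D minor seventh, so the chord is in third inversion.
A seventh chord in third inversion is figured 6/4/2, conventionally abbreviated 4/2.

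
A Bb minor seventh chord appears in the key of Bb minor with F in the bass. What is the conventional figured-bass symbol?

4/3

F is the fifth of Bb minor seventh, so the chord is in second inversion.
A seventh chord in second inversion is figured 6/4/3, conventionally abbreviated 4/3.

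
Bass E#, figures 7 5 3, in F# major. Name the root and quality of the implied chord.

E# half-diminished seventh

The figures 7 5 3 indicate a seventh chord in root position.
In root position the bass is the root, so the root is E#.
The chord tones are E#, G#, B, D#, giving E# half-diminished seventh.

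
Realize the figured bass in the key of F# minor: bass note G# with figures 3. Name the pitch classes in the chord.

The written figures 3 are shorthand for 5/3: the 5 is implied.
A third above G# in this key is B.
A fifth above G# in this key is D.
Together with the bass G#, this spells G# diminished in root position.

G#, B, D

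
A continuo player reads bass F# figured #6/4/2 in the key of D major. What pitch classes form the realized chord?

F#, G, B, D#

A second above F# in this key is G.
A fourth above F# in this key is B.
A sixth above F# in this key is D, raised to D# by the sharp.
Together with the bass F#, this spells G augmented major seventh in third inversion.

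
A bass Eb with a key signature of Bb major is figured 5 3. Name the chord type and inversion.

triad, root position

Intervals of 5/3 above the bass form a triad; the bass is the root, so this is root position.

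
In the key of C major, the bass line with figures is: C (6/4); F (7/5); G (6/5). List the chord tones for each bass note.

C (6/4): C, F, A.
F (7/5/3): F, A, C, E.
G (6/5/3): G, B, D, E.

C, F, A | F, A, C, E | G, B, D, E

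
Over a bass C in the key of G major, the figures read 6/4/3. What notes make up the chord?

C, E, F#, A

A third above C in this key is E.
A fourth above C in this key is F#.
A sixth above C in this key is A.
Together with the bass C, this spells F# half-diminished seventh in second inversion.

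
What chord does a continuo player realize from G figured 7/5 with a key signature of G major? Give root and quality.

G major seventh

The figures 7/5 indicate a seventh chord in root position.
In root position the bass is the root, so the root is G.
The chord tones are G, B, D, F#, giving G major seventh.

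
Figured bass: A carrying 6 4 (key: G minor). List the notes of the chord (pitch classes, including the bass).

A fourth above A in this key is D.
A sixth above A in this key is F.
Together with the bass A, this spells D minor in second inversion.

A, D, F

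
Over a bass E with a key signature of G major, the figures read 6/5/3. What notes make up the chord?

A third above E in this key is G.
A fifth above E in this key is B.
A sixth above E in this key is C.
Together with the bass E, this spells C major seventh in first inversion.

E, G, B, C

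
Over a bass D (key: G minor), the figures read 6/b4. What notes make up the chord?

D, Gb, Bb

A fourth above D in this key is G, lowered to Gb by the flat.
A sixth above D in this key is Bb.
Together with the bass D, this spells Gb augmented in second inversion.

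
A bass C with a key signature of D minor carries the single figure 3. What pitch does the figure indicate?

E

Counting 2 letter steps above C lands on E; in D minor, that letter is E.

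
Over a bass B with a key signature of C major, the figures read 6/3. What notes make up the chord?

A third above B in this key is D.
A sixth above B in this key is G.
Together with the bass B, this spells G major in first inversion.

B, D, G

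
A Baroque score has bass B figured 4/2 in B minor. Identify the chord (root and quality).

C# half-diminished seventh

The figures 4/2 indicate a seventh chord in third inversion.
In third inversion the root lies a second above the bass: a second above B in B minor is C#.
The chord tones are B, C#, E, G, giving C# half-diminished seventh.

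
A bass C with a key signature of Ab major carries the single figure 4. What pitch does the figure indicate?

F

Counting 3 letter steps above C lands on F; in Ab major, that letter is F.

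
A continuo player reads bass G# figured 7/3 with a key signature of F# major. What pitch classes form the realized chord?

The written figures 7/3 are shorthand for 7/5/3: the 5 is implied.
A third above G# in this key is B.
A fifth above G# in this key is D#.
A seventh above G# in this key is F#.
Together with the bass G#, this spells G# minor seventh in root position.

G#, B, D#, F#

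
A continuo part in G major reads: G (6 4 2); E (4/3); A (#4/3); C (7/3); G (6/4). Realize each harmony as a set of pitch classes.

G, A, C, E | E, G, A, C | A, C, D#, F# | C, E, G, B | G, C, E

G (6/4/2): G, A, C, E.
E (6/4/3): E, G, A, C.
A (6/#4/3): A, C, D#, F#.
C (7/5/3): C, E, G, B.
G (6/4): G, C, E.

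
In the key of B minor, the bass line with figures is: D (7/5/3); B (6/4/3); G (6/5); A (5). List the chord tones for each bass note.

D (7/5/3): D, F#, A, C#.
B (6/4/3): B, D, E, G.
G (6/5/3): G, B, D, E.
A (5/3): A, C#, E.

D, F#, A, C# | B, D, E, G | G, B, D, E | A, C#, E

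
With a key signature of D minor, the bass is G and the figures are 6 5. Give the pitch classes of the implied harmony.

The written figures 6 5 are shorthand for 6/5/3: the 3 is implied.
A third above G in this key is Bb.
A fifth above G in this key is D.
A sixth above G in this key is E.
Together with the bass G, this spells E half-diminished seventh in first inversion.

G, Bb, D, E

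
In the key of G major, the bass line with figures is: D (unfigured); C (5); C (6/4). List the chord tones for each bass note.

D, F#, A | C, E, G | C, F#, A

D (5/3): D, F#, A.
C (5/3): C, E, G.
C (6/4): C, F#, A.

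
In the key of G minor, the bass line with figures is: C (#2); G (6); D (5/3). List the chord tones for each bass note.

C, D#, F, A | G, Bb, Eb | D, F, A

C (6/4/#2): C, D#, F, A.
G (6/3): G, Bb, Eb.
D (5/3): D, F, A.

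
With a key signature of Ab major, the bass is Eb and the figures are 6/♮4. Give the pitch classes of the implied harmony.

Eb, A, C

A fourth above Eb in this key is Ab, made natural (A) by the ♮ figure.
A sixth above Eb in this key is C.
Together with the bass Eb, this spells A diminished in second inversion.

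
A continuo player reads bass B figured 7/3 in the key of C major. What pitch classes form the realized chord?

The written figures 7/3 are shorthand for 7/5/3: the 5 is implied.
A third above B in this key is D.
A fifth above B in this key is F.
A seventh above B in this key is A.
Together with the bass B, this spells B half-diminished seventh in root position.

B, D, F, A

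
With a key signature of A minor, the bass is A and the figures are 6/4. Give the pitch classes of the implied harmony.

A, D, F

A fourth above A in this key is D.
A sixth above A in this key is F.
Together with the bass A, this spells D minor in second inversion.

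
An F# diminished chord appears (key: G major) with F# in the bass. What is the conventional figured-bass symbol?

no figures

F# is the root of F# diminished, so the chord is in root position.
A triad in root position is figured 5/3, conventionally abbreviated (no figures — root-position triad).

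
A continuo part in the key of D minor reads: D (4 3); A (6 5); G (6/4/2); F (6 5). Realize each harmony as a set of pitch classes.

D (6/4/3): D, F, G, Bb.
A (6/5/3): A, C, E, F.
G (6/4/2): G, A, C, E.
F (6/5/3): F, A, C, D.

D, F, G, Bb | A, C, E, F | G, A, C, E | F, A, C, D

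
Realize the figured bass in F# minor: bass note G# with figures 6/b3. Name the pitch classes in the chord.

A third above G# in this key is B, lowered to Bb by the flat.
A sixth above G# in this key is E.

G#, Bb, E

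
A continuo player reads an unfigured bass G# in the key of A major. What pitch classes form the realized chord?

An unfigured bass implies 5/3.
A third above G# in this key is B.
A fifth above G# in this key is D.
Together with the bass G#, this spells G# diminished in root position.

G#, B, D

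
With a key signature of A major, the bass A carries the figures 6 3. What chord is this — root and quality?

F# minor

The figures 6 3 indicate a triad in first inversion.
In first inversion the root lies a sixth above the bass: a sixth above A in A major is F#.
The chord tones are A, C#, F#, giving F# minor.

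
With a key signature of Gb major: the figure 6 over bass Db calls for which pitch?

Counting 5 letter steps above Db lands on B; in Gb major, that letter is Bb.

Bb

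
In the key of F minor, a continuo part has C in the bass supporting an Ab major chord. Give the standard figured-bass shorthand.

6

C is the third of Ab major, so the chord is in first inversion.
A triad in first inversion is figured 6/3, conventionally abbreviated 6.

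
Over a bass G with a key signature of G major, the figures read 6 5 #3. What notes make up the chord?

G, B#, D, E

A third above G in this key is B, raised to B# by the sharp.
A fifth above G in this key is D.
A sixth above G in this key is E.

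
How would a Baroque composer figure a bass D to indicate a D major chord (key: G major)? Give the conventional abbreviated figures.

no figures

D is the root of D major, so the chord is in root position.
A triad in root position is figured 5/3, conventionally abbreviated (no figures — root-position triad).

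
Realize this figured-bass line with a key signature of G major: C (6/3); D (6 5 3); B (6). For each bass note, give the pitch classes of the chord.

C (6/3): C, E, A.
D (6/5/3): D, F#, A, B.
B (6/3): B, D, G.

C, E, A | D, F#, A, B | B, D, G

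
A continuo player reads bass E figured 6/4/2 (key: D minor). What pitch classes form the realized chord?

E, F, A, C

A second above E in this key is F.
A fourth above E in this key is A.
A sixth above E in this key is C.
Together with the bass E, this spells F major seventh in third inversion.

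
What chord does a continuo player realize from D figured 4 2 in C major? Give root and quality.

The figures 4 2 indicate a seventh chord in third inversion.
In third inversion the root lies a second above the bass: a second above D in C major is E.
The chord tones are D, E, G, B, giving E minor seventh.

E minor seventh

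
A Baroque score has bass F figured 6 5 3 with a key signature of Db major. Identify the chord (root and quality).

Db major seventh

The figures 6 5 3 indicate a seventh chord in first inversion.
In first inversion the root lies a sixth above the bass: a sixth above F in Db major is Db.
The chord tones are F, Ab, C, Db, giving Db major seventh.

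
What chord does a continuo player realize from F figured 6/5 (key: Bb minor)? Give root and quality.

Db major seventh

The figures 6/5 indicate a seventh chord in first inversion.
In first inversion the root lies a sixth above the bass: a sixth above F in Bb minor is Db.
The chord tones are F, Ab, C, Db, giving Db major seventh.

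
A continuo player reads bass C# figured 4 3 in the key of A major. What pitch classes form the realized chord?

C#, E, F#, A

The written figures 4 3 are shorthand for 6/4/3: the 6 is implied.
A third above C# in this key is E.
A fourth above C# in this key is F#.
A sixth above C# in this key is A.
Together with the bass C#, this spells F# minor seventh in second inversion.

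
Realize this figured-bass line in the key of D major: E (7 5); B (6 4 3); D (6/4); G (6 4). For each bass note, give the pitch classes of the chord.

E (7/5/3): E, G, B, D.
B (6/4/3): B, D, E, G.
D (6/4): D, G, B.
G (6/4): G, C#, E.

E, G, B, D | B, D, E, G | D, G, B | G, C#, E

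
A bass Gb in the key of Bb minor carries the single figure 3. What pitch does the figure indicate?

Counting 2 letter steps above Gb lands on B; in Bb minor, that letter is Bb.

Bb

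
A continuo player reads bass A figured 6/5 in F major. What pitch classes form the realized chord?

A, C, E, F

The written figures 6/5 are shorthand for 6/5/3: the 3 is implied.
A third above A in this key is C.
A fifth above A in this key is E.
A sixth above A in this key is F.
Together with the bass A, this spells F major seventh in first inversion.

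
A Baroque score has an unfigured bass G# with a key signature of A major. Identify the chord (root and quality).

G# diminished

An unfigured bass indicates a triad in root position.
In root position the bass is the root, so the root is G#.
The chord tones are G#, B, D, giving G# diminished.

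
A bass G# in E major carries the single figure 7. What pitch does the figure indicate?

F#

Counting 6 letter steps above G# lands on F; in E major, that letter is F#.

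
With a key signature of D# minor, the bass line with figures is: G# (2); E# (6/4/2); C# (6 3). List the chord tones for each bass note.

G# (6/4/2): G#, A#, C#, E#.
E# (6/4/2): E#, F#, A#, C#.
C# (6/3): C#, E#, A#.

G#, A#, C#, E# | E#, F#, A#, C# | C#, E#, A#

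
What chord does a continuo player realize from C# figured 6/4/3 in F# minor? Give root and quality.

The figures 6/4/3 indicate a seventh chord in second inversion.
In second inversion the root lies a fourth above the bass: a fourth above C# in F# minor is F#.
The chord tones are C#, E, F#, A, giving F# minor seventh.

F# minor seventh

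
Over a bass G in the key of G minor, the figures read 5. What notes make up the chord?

The written figures 5 are shorthand for 5/3: the 3 is implied.
A third above G in this key is Bb.
A fifth above G in this key is D.
Together with the bass G, this spells G minor in root position.

G, Bb, D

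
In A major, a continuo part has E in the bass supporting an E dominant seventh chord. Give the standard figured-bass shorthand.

E is the root of E dominant seventh, so the chord is in root position.
A seventh chord in root position is figured 7/5/3, conventionally abbreviated 7.

7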